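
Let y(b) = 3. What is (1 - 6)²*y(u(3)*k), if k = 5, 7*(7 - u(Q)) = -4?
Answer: 75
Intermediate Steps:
u(Q) = 53/7 (u(Q) = 7 - ⅐*(-4) = 7 + 4/7 = 53/7)
(1 - 6)²*y(u(3)*k) = (1 - 6)²*3 = (-5)²*3 = 25*3 = 75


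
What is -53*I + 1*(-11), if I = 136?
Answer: -7219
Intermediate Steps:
-53*I + 1*(-11) = -53*136 + 1*(-11) = -7208 - 11 = -7219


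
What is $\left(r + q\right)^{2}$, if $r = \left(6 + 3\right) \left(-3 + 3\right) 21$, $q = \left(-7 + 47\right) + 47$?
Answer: $7569$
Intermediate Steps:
$q = 87$ ($q = 40 + 47 = 87$)
$r = 0$ ($r = 9 \cdot 0 \cdot 21 = 0 \cdot 21 = 0$)
$\left(r + q\right)^{2} = \left(0 + 87\right)^{2} = 87^{2} = 7569$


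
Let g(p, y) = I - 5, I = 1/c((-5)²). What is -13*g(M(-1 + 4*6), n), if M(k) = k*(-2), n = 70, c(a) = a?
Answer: 1612/25 ≈ 64.480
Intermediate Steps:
I = 1/25 (I = 1/((-5)²) = 1/25 ≈ 0.040000)
M(k) = -2*k
g(p, y) = -124/25 (g(p, y) = 1/25 - 5 = -124/25)
-13*g(M(-1 + 4*6), n) = -13*(-124/25) = 1612/25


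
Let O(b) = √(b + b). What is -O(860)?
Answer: -2*√430 ≈ -41.473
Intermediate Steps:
O(b) = √2*√b (O(b) = √(2*b) = √2*√b)
-O(860) = -√2*√860 = -√2*2*√215 = -2*√430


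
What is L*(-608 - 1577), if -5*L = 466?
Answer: 203642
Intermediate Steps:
L = -466/5 (L = -⅕*466 = -466/5 ≈ -93.200)
L*(-608 - 1577) = -466*(-608 - 1577)/5 = -466/5*(-2185) = 203642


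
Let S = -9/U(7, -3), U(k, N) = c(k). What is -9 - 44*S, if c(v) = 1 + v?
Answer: 81/2 ≈ 40.500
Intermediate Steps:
U(k, N) = 1 + k
S = -9/8 (S = -9/(1 + 7) = -9/8 ≈ -1.1250)
-9 - 44*S = -9 - 44*(-9/8) = -9 + 99/2 = 81/2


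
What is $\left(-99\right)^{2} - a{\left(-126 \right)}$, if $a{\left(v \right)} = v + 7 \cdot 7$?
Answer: $9878$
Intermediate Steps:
$a{\left(v \right)} = 49 + v$ ($a{\left(v \right)} = v + 49 = 49 + v$)
$\left(-99\right)^{2} - a{\left(-126 \right)} = \left(-99\right)^{2} - \left(49 - 126\right) = 9801 - -77 = 9801 + 77 = 9878$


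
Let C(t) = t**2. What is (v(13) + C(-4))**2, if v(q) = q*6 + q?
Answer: 11449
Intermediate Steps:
v(q) = 7*q (v(q) = 6*q + q = 7*q)
(v(13) + C(-4))**2 = (7*13 + (-4)**2)**2 = (91 + 16)**2 = 107**2 = 11449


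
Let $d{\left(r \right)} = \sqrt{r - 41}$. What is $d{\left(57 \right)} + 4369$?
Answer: $4373$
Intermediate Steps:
$d{\left(r \right)} = \sqrt{-41 + r}$
$d{\left(57 \right)} + 4369 = \sqrt{-41 + 57} + 4369 = \sqrt{16} + 4369 = 4 + 4369 = 4373$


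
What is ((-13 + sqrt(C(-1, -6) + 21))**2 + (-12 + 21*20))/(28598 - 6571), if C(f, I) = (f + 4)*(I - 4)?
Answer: 568/22027 - 78*I/22027 ≈ 0.025787 - 0.0035411*I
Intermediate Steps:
C(f, I) = (-4 + I)*(4 + f) (C(f, I) = (4 + f)*(-4 + I) = (-4 + I)*(4 + f))
((-13 + sqrt(C(-1, -6) + 21))**2 + (-12 + 21*20))/(28598 - 6571) = ((-13 + sqrt((-16 - 4*(-1) + 4*(-6) - 6*(-1)) + 21))**2 + (-12 + 21*20))/(28598 - 6571) = ((-13 + sqrt((-16 + 4 - 24 + 6) + 21))**2 + (-12 + 420))/22027 = ((-13 + sqrt(-30 + 21))**2 + 408)*(1/22027) = ((-13 + sqrt(-9))**2 + 408)*(1/22027) = ((-13 + 3*I)**2 + 408)*(1/22027) = (408 + (-13 + 3*I)**2)*(1/22027) = 408/22027 + (-13 + 3*I)**2/22027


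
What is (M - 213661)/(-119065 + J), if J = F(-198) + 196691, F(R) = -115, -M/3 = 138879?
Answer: -630298/77511 ≈ -8.1317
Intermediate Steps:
M = -416637 (M = -3*138879 = -416637)
J = 196576 (J = -115 + 196691 = 196576)
(M - 213661)/(-119065 + J) = (-416637 - 213661)/(-119065 + 196576) = -630298/77511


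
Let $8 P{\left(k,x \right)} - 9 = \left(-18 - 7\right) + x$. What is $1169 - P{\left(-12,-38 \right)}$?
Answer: $\frac{4703}{4} \approx 1175.8$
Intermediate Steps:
$P{\left(k,x \right)} = -2 + \frac{x}{8}$ ($P{\left(k,x \right)} = \frac{9}{8} + \frac{\left(-18 - 7\right) + x}{8} = \frac{9}{8} + \frac{-25 + x}{8} = \frac{9}{8} + \left(- \frac{25}{8} + \frac{x}{8}\right) = -2 + \frac{x}{8}$)
$1169 - P{\left(-12,-38 \right)} = 1169 - \left(-2 + \frac{1}{8} \left(-38\right)\right) = 1169 - \left(-2 - \frac{19}{4}\right) = 1169 - - \frac{27}{4} = 1169 + \frac{27}{4} = \frac{4703}{4}$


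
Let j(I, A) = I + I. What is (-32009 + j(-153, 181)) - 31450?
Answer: -63765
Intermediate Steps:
j(I, A) = 2*I
(-32009 + j(-153, 181)) - 31450 = (-32009 + 2*(-153)) - 31450 = (-32009 - 306) - 31450 = -32315 - 31450 = -63765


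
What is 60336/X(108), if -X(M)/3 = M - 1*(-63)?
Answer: -6704/57 ≈ -117.61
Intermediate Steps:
X(M) = -189 - 3*M (X(M) = -3*(M - 1*(-63)) = -3*(M + 63) = -3*(63 + M) = -189 - 3*M)
60336/X(108) = 60336/(-189 - 3*108) = 60336/(-189 - 324) = 60336/(-513) = 60336*(-1/513) = -6704/57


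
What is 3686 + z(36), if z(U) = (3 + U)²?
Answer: 5207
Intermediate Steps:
3686 + z(36) = 3686 + (3 + 36)² = 3686 + 39² = 3686 + 1521 = 5207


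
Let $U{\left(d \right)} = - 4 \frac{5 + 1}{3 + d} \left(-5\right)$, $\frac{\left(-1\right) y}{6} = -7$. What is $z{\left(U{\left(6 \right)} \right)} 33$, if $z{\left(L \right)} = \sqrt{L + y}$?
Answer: $11 \sqrt{498} \approx 245.48$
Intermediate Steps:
$y = 42$ ($y = \left(-6\right) \left(-7\right) = 42$)
$U{\left(d \right)} = \frac{120}{3 + d}$ ($U{\left(d \right)} = - 4 \frac{6}{3 + d} \left(-5\right) = - \frac{24}{3 + d} \left(-5\right) = \frac{120}{3 + d}$)
$z{\left(L \right)} = \sqrt{42 + L}$ ($z{\left(L \right)} = \sqrt{L + 42} = \sqrt{42 + L}$)
$z{\left(U{\left(6 \right)} \right)} 33 = \sqrt{42 + \frac{120}{3 + 6}} \cdot 33 = \sqrt{42 + \frac{120}{9}} \cdot 33 = \sqrt{42 + 120 \cdot \frac{1}{9}} \cdot 33 = \sqrt{42 + \frac{40}{3}} \cdot 33 = \sqrt{\frac{166}{3}} \cdot 33 = \frac{\sqrt{498}}{3} \cdot 33 = 11 \sqrt{498}$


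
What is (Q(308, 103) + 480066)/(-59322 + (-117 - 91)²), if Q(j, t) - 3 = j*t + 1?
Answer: -255897/8029 ≈ -31.872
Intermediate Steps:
Q(j, t) = 4 + j*t (Q(j, t) = 3 + (j*t + 1) = 3 + (1 + j*t) = 4 + j*t)
(Q(308, 103) + 480066)/(-59322 + (-117 - 91)²) = ((4 + 308*103) + 480066)/(-59322 + (-117 - 91)²) = ((4 + 31724) + 480066)/(-59322 + (-208)²) = (31728 + 480066)/(-59322 + 43264) = 511794/(-16058) = 511794*(-1/16058) = -255897/8029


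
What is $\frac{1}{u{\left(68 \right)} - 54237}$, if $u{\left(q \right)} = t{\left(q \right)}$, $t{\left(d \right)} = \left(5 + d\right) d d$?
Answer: $\frac{1}{283315} \approx 3.5296 \cdot 10^{-6}$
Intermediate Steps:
$t{\left(d \right)} = d^{2} \left(5 + d\right)$ ($t{\left(d \right)} = d \left(5 + d\right) d = d^{2} \left(5 + d\right)$)
$u{\left(q \right)} = q^{2} \left(5 + q\right)$
$\frac{1}{u{\left(68 \right)} - 54237} = \frac{1}{68^{2} \left(5 + 68\right) - 54237} = \frac{1}{4624 \cdot 73 - 54237} = \frac{1}{337552 - 54237} = \frac{1}{283315}$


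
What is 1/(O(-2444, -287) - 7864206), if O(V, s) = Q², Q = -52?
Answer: -1/7861502 ≈ -1.2720e-7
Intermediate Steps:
O(V, s) = 2704 (O(V, s) = (-52)² = 2704)
1/(O(-2444, -287) - 7864206) = 1/(2704 - 7864206) = 1/(-7861502) = -1/7861502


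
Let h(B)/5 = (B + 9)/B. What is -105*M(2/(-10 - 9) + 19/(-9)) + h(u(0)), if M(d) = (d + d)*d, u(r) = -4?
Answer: -40463155/38988 ≈ -1037.8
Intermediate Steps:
h(B) = 5*(9 + B)/B (h(B) = 5*((B + 9)/B) = 5*((9 + B)/B) = 5*(9 + B)/B)
M(d) = 2*d² (M(d) = (2*d)*d = 2*d²)
-105*M(2/(-10 - 9) + 19/(-9)) + h(u(0)) = -210*(2/(-10 - 9) + 19/(-9))² + (5 + 45/(-4)) = -210*(2/(-19) + 19*(-⅑))² + (5 + 45*(-¼)) = -210*(2*(-1/19) - 19/9)² + (5 - 45/4) = -210*(-2/19 - 19/9)² - 25/4 = -210*(-379/171)² - 25/4 = -210*143641/29241 - 25/4 = -105*287282/29241 - 25/4 = -10054870/9747 - 25/4 = -40463155/38988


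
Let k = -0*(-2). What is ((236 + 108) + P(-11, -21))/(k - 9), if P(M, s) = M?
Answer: -37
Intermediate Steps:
k = 0 (k = -9*0 = 0)
((236 + 108) + P(-11, -21))/(k - 9) = ((236 + 108) - 11)/(0 - 9) = (344 - 11)/(-9) = 333*(-⅑) = -37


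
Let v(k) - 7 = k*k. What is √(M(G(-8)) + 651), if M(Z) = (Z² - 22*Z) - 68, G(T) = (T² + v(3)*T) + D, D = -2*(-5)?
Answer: √4687 ≈ 68.462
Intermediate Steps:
v(k) = 7 + k² (v(k) = 7 + k*k = 7 + k²)
D = 10
G(T) = 10 + T² + 16*T (G(T) = (T² + (7 + 3²)*T) + 10 = (T² + (7 + 9)*T) + 10 = (T² + 16*T) + 10 = 10 + T² + 16*T)
M(Z) = -68 + Z² - 22*Z
√(M(G(-8)) + 651) = √((-68 + (10 + (-8)² + 16*(-8))² - 22*(10 + (-8)² + 16*(-8))) + 651) = √((-68 + (10 + 64 - 128)² - 22*(10 + 64 - 128)) + 651) = √((-68 + (-54)² - 22*(-54)) + 651) = √((-68 + 2916 + 1188) + 651) = √(4036 + 651) = √4687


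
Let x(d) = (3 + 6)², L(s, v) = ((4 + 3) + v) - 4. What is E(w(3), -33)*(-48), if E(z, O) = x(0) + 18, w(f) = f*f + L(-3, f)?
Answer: -4752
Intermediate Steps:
L(s, v) = 3 + v (L(s, v) = (7 + v) - 4 = 3 + v)
x(d) = 81 (x(d) = 9² = 81)
w(f) = 3 + f + f² (w(f) = f*f + (3 + f) = f² + (3 + f) = 3 + f + f²)
E(z, O) = 99 (E(z, O) = 81 + 18 = 99)
E(w(3), -33)*(-48) = 99*(-48) = -4752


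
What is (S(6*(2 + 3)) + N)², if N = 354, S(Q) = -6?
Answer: 121104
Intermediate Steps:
(S(6*(2 + 3)) + N)² = (-6 + 354)² = 348² = 121104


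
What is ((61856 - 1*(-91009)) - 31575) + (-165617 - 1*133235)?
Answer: -177562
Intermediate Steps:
((61856 - 1*(-91009)) - 31575) + (-165617 - 1*133235) = ((61856 + 91009) - 31575) + (-165617 - 133235) = (152865 - 31575) - 298852 = 121290 - 298852 = -177562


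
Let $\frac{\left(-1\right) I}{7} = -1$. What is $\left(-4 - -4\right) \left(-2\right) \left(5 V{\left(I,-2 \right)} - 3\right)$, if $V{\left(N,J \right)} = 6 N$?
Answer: $0$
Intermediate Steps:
$I = 7$ ($I = \left(-7\right) \left(-1\right) = 7$)
$\left(-4 - -4\right) \left(-2\right) \left(5 V{\left(I,-2 \right)} - 3\right) = \left(-4 - -4\right) \left(-2\right) \left(5 \cdot 6 \cdot 7 - 3\right) = \left(-4 + 4\right) \left(-2\right) \left(5 \cdot 42 - 3\right) = 0 \left(-2\right) \left(210 - 3\right) = 0 \cdot 207 = 0$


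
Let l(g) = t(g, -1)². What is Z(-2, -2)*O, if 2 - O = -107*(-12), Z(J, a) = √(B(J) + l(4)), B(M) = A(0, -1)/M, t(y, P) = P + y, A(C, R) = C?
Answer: -3846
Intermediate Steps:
l(g) = (-1 + g)²
B(M) = 0 (B(M) = 0/M = 0)
Z(J, a) = 3 (Z(J, a) = √(0 + (-1 + 4)²) = √(0 + 3²) = √(0 + 9) = √9 = 3)
O = -1282 (O = 2 - (-107)*(-12) = 2 - 1*1284 = 2 - 1284 = -1282)
Z(-2, -2)*O = 3*(-1282) = -3846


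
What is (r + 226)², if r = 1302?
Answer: 2334784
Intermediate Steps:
(r + 226)² = (1302 + 226)² = 1528² = 2334784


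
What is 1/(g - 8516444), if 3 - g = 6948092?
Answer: -1/15464533 ≈ -6.4664e-8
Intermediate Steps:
g = -6948089 (g = 3 - 1*6948092 = 3 - 6948092 = -6948089)
1/(g - 8516444) = 1/(-6948089 - 8516444) = 1/(-15464533) = -1/15464533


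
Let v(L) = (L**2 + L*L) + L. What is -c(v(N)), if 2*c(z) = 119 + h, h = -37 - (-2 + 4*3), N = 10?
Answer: -36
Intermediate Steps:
h = -47 (h = -37 - (-2 + 12) = -37 - 1*10 = -37 - 10 = -47)
v(L) = L + 2*L**2 (v(L) = (L**2 + L**2) + L = 2*L**2 + L = L + 2*L**2)
c(z) = 36 (c(z) = (119 - 47)/2 = (1/2)*72 = 36)
-c(v(N)) = -1*36 = -36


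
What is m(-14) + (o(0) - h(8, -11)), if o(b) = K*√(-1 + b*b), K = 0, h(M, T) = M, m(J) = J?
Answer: -22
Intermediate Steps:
o(b) = 0 (o(b) = 0*√(-1 + b*b) = 0*√(-1 + b²) = 0)
m(-14) + (o(0) - h(8, -11)) = -14 + (0 - 1*8) = -14 + (0 - 8) = -14 - 8 = -22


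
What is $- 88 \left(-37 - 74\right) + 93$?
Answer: $9861$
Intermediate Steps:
$- 88 \left(-37 - 74\right) + 93 = \left(-88\right) \left(-111\right) + 93 = 9768 + 93 = 9861$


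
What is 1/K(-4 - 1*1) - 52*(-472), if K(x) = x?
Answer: 122719/5 ≈ 24544.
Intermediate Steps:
1/K(-4 - 1*1) - 52*(-472) = 1/(-4 - 1*1) - 52*(-472) = 1/(-4 - 1) + 24544 = 1/(-5) + 24544 = -⅕ + 24544 = 122719/5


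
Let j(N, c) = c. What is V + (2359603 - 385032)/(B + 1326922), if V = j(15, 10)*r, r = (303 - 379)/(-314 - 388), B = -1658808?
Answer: -566957741/116491986 ≈ -4.8669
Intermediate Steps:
r = 38/351 (r = -76/(-702) = -76*(-1/702) = 38/351 ≈ 0.10826)
V = 380/351 (V = 10*(38/351) = 380/351 ≈ 1.0826)
V + (2359603 - 385032)/(B + 1326922) = 380/351 + (2359603 - 385032)/(-1658808 + 1326922) = 380/351 + 1974571/(-331886) = 380/351 + 1974571*(-1/331886) = 380/351 - 1974571/331886 = -566957741/116491986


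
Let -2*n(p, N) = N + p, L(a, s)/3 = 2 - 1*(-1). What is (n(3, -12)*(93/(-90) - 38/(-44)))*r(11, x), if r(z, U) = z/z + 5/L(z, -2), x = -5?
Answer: -196/165 ≈ -1.1879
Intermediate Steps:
L(a, s) = 9 (L(a, s) = 3*(2 - 1*(-1)) = 3*(2 + 1) = 3*3 = 9)
n(p, N) = -N/2 - p/2 (n(p, N) = -(N + p)/2 = -N/2 - p/2)
r(z, U) = 14/9 (r(z, U) = z/z + 5/9 = 1 + 5*(⅑) = 1 + 5/9 = 14/9)
(n(3, -12)*(93/(-90) - 38/(-44)))*r(11, x) = ((-½*(-12) - ½*3)*(93/(-90) - 38/(-44)))*(14/9) = ((6 - 3/2)*(93*(-1/90) - 38*(-1/44)))*(14/9) = (9*(-31/30 + 19/22)/2)*(14/9) = ((9/2)*(-28/165))*(14/9) = -42/55*14/9 = -196/165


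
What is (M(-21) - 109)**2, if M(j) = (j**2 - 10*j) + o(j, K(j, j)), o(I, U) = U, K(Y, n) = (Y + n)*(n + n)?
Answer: 5317636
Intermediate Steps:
K(Y, n) = 2*n*(Y + n) (K(Y, n) = (Y + n)*(2*n) = 2*n*(Y + n))
M(j) = -10*j + 5*j**2 (M(j) = (j**2 - 10*j) + 2*j*(j + j) = (j**2 - 10*j) + 2*j*(2*j) = (j**2 - 10*j) + 4*j**2 = -10*j + 5*j**2)
(M(-21) - 109)**2 = (5*(-21)*(-2 - 21) - 109)**2 = (5*(-21)*(-23) - 109)**2 = (2415 - 109)**2 = 2306**2 = 5317636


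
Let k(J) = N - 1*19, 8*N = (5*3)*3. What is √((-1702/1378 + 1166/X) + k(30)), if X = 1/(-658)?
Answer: I*√5827618865926/2756 ≈ 875.92*I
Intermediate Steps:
N = 45/8 (N = ((5*3)*3)/8 = (15*3)/8 = (⅛)*45 = 45/8 ≈ 5.6250)
X = -1/658 ≈ -0.0015198
k(J) = -107/8 (k(J) = 45/8 - 1*19 = 45/8 - 19 = -107/8)
√((-1702/1378 + 1166/X) + k(30)) = √((-1702/1378 + 1166/(-1/658)) - 107/8) = √((-1702*1/1378 + 1166*(-658)) - 107/8) = √((-851/689 - 767228) - 107/8) = √(-528620943/689 - 107/8) = √(-4229041267/5512) = I*√5827618865926/2756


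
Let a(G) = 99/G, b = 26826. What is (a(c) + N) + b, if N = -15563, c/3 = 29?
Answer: 326660/29 ≈ 11264.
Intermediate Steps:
c = 87 (c = 3*29 = 87)
(a(c) + N) + b = (99/87 - 15563) + 26826 = (99*(1/87) - 15563) + 26826 = (33/29 - 15563) + 26826 = -451294/29 + 26826 = 326660/29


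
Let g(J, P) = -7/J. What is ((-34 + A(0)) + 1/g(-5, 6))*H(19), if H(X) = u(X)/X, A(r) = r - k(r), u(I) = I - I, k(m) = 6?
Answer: 0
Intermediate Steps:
u(I) = 0
A(r) = -6 + r (A(r) = r - 1*6 = r - 6 = -6 + r)
H(X) = 0 (H(X) = 0/X = 0)
((-34 + A(0)) + 1/g(-5, 6))*H(19) = ((-34 + (-6 + 0)) + 1/(-7/(-5)))*0 = ((-34 - 6) + 1/(-7*(-1/5)))*0 = (-40 + 1/(7/5))*0 = (-40 + 5/7)*0 = -275/7*0 = 0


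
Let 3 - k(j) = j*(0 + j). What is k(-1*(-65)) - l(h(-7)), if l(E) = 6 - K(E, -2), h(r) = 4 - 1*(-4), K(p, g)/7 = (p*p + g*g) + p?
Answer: -3696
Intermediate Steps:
k(j) = 3 - j**2 (k(j) = 3 - j*(0 + j) = 3 - j*j = 3 - j**2)
K(p, g) = 7*p + 7*g**2 + 7*p**2 (K(p, g) = 7*((p*p + g*g) + p) = 7*((p**2 + g**2) + p) = 7*((g**2 + p**2) + p) = 7*(p + g**2 + p**2) = 7*p + 7*g**2 + 7*p**2)
h(r) = 8 (h(r) = 4 + 4 = 8)
l(E) = -22 - 7*E - 7*E**2 (l(E) = 6 - (7*E + 7*(-2)**2 + 7*E**2) = 6 - (7*E + 7*4 + 7*E**2) = 6 - (7*E + 28 + 7*E**2) = 6 - (28 + 7*E + 7*E**2) = 6 + (-28 - 7*E - 7*E**2) = -22 - 7*E - 7*E**2)
k(-1*(-65)) - l(h(-7)) = (3 - (-1*(-65))**2) - (-22 - 7*8 - 7*8**2) = (3 - 1*65**2) - (-22 - 56 - 7*64) = (3 - 1*4225) - (-22 - 56 - 448) = (3 - 4225) - 1*(-526) = -4222 + 526 = -3696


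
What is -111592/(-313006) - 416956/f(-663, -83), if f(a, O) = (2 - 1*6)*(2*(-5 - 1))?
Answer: -16313046665/1878036 ≈ -8686.2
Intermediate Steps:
f(a, O) = 48 (f(a, O) = (2 - 6)*(2*(-6)) = -4*(-12) = 48)
-111592/(-313006) - 416956/f(-663, -83) = -111592/(-313006) - 416956/48 = -111592*(-1/313006) - 416956*1/48 = 55796/156503 - 104239/12 = -16313046665/1878036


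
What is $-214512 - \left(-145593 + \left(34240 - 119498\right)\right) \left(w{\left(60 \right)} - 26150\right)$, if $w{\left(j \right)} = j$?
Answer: $-6023117102$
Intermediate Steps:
$-214512 - \left(-145593 + \left(34240 - 119498\right)\right) \left(w{\left(60 \right)} - 26150\right) = -214512 - \left(-145593 + \left(34240 - 119498\right)\right) \left(60 - 26150\right) = -214512 - \left(-145593 + \left(34240 - 119498\right)\right) \left(-26090\right) = -214512 - \left(-145593 - 85258\right) \left(-26090\right) = -214512 - \left(-230851\right) \left(-26090\right) = -214512 - 6022902590 = -6023117102$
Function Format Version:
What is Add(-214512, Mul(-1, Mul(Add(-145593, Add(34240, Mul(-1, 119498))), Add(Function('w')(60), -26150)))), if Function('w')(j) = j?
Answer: -6023117102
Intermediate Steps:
Add(-214512, Mul(-1, Mul(Add(-145593, Add(34240, Mul(-1, 119498))), Add(Function('w')(60), -26150)))) = Add(-214512, Mul(-1, Mul(Add(-145593, Add(34240, Mul(-1, 119498))), Add(60, -26150)))) = Add(-214512, Mul(-1, Mul(Add(-145593, Add(34240, -119498)), -26090))) = Add(-214512, Mul(-1, Mul(Add(-145593, -85258), -26090))) = Add(-214512, Mul(-1, Mul(-230851, -26090))) = Add(-214512, Mul(-1, 6022902590)) = Add(-214512, -6022902590) = -6023117102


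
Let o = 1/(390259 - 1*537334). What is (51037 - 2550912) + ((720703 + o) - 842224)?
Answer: -385541816701/147075 ≈ -2.6214e+6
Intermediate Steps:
o = -1/147075 (o = 1/(390259 - 537334) = 1/(-147075) = -1/147075 ≈ -6.7993e-6)
(51037 - 2550912) + ((720703 + o) - 842224) = (51037 - 2550912) + ((720703 - 1/147075) - 842224) = -2499875 + (105997393724/147075 - 842224) = -2499875 - 17872701076/147075 = -385541816701/147075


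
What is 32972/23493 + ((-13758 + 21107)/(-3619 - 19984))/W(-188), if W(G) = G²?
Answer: 27505875321847/19598434580976 ≈ 1.4035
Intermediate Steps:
32972/23493 + ((-13758 + 21107)/(-3619 - 19984))/W(-188) = 32972/23493 + ((-13758 + 21107)/(-3619 - 19984))/((-188)²) = 32972*(1/23493) + (7349/(-23603))/35344 = 32972/23493 + (7349*(-1/23603))*(1/35344) = 32972/23493 - 7349/23603*1/35344 = 32972/23493 - 7349/834224432 = 27505875321847/19598434580976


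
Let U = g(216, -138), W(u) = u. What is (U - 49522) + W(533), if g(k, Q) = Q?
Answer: -49127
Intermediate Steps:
U = -138
(U - 49522) + W(533) = (-138 - 49522) + 533 = -49660 + 533 = -49127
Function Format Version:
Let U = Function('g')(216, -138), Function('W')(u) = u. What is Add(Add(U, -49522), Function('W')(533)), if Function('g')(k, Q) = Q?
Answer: -49127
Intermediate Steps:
U = -138
Add(Add(U, -49522), Function('W')(533)) = Add(Add(-138, -49522), 533) = Add(-49660, 533) = -49127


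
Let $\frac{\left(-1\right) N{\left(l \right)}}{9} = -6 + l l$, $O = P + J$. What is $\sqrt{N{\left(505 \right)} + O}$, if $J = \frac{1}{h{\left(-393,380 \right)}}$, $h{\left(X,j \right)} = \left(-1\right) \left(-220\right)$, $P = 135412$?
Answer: $\frac{i \sqrt{26133083845}}{110} \approx 1469.6 i$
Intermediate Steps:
$h{\left(X,j \right)} = 220$
$J = \frac{1}{220} \approx 0.0045455$
$O = \frac{29790641}{220}$ ($O = 135412 + \frac{1}{220} = \frac{29790641}{220} \approx 1.3541 \cdot 10^{5}$)
$N{\left(l \right)} = 54 - 9 l^{2}$ ($N{\left(l \right)} = - 9 \left(-6 + l l\right) = - 9 \left(-6 + l^{2}\right) = 54 - 9 l^{2}$)
$\sqrt{N{\left(505 \right)} + O} = \sqrt{\left(54 - 9 \cdot 505^{2}\right) + \frac{29790641}{220}} = \sqrt{\left(54 - 2295225\right) + \frac{29790641}{220}} = \sqrt{-2295171 + \frac{29790641}{220}} = \sqrt{- \frac{475146979}{220}} = \frac{i \sqrt{26133083845}}{110}$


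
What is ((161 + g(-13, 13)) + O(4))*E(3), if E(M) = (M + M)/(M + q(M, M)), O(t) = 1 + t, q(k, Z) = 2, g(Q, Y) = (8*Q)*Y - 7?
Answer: -7158/5 ≈ -1431.6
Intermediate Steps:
g(Q, Y) = -7 + 8*Q*Y (g(Q, Y) = 8*Q*Y - 7 = -7 + 8*Q*Y)
E(M) = 2*M/(2 + M) (E(M) = (M + M)/(M + 2) = (2*M)/(2 + M) = 2*M/(2 + M))
((161 + g(-13, 13)) + O(4))*E(3) = ((161 + (-7 + 8*(-13)*13)) + (1 + 4))*(2*3/(2 + 3)) = ((161 + (-7 - 1352)) + 5)*(2*3/5) = ((161 - 1359) + 5)*(2*3*(⅕)) = (-1198 + 5)*(6/5) = -1193*6/5 = -7158/5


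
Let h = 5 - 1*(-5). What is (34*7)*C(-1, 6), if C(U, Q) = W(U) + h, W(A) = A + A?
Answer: 1904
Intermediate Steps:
h = 10 (h = 5 + 5 = 10)
W(A) = 2*A
C(U, Q) = 10 + 2*U (C(U, Q) = 2*U + 10 = 10 + 2*U)
(34*7)*C(-1, 6) = (34*7)*(10 + 2*(-1)) = 238*(10 - 2) = 238*8 = 1904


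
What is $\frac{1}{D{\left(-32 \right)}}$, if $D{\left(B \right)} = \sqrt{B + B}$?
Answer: $- \frac{i}{8} \approx - 0.125 i$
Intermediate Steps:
$D{\left(B \right)} = \sqrt{2} \sqrt{B}$ ($D{\left(B \right)} = \sqrt{2 B} = \sqrt{2} \sqrt{B}$)
$\frac{1}{D{\left(-32 \right)}} = \frac{1}{\sqrt{2} \sqrt{-32}} = \frac{1}{\sqrt{2} \cdot 4 i \sqrt{2}} = \frac{1}{8 i} = - \frac{i}{8}$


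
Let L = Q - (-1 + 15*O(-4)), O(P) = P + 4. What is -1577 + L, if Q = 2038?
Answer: 462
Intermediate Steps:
O(P) = 4 + P
L = 2039 (L = 2038 - (-1 + 15*(4 - 4)) = 2038 - (-1 + 15*0) = 2038 - (-1 + 0) = 2038 - 1*(-1) = 2038 + 1 = 2039)
-1577 + L = -1577 + 2039 = 462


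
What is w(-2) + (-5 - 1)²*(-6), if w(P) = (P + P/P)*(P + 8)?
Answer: -222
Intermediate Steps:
w(P) = (1 + P)*(8 + P) (w(P) = (P + 1)*(8 + P) = (1 + P)*(8 + P))
w(-2) + (-5 - 1)²*(-6) = (8 + (-2)² + 9*(-2)) + (-5 - 1)²*(-6) = (8 + 4 - 18) + (-6)²*(-6) = -6 + 36*(-6) = -6 - 216 = -222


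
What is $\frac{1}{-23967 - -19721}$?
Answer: $- \frac{1}{4246} \approx -0.00023552$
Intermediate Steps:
$\frac{1}{-23967 - -19721} = \frac{1}{-23967 + 19721} = \frac{1}{-4246} = - \frac{1}{4246}$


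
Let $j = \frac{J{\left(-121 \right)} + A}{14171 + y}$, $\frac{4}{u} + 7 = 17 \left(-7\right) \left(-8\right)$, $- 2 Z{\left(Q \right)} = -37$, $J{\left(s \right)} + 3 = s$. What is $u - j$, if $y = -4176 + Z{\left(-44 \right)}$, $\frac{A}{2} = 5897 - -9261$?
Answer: $- \frac{8140396}{2703645} \approx -3.0109$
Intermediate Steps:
$J{\left(s \right)} = -3 + s$
$Z{\left(Q \right)} = \frac{37}{2}$ ($Z{\left(Q \right)} = \left(- \frac{1}{2}\right) \left(-37\right) = \frac{37}{2}$)
$A = 30316$ ($A = 2 \left(5897 - -9261\right) = 2 \left(5897 + 9261\right) = 2 \cdot 15158 = 30316$)
$y = - \frac{8315}{2}$ ($y = -4176 + \frac{37}{2} = - \frac{8315}{2} \approx -4157.5$)
$u = \frac{4}{945}$ ($u = \frac{4}{-7 + 17 \left(-7\right) \left(-8\right)} = \frac{4}{-7 - -952} = \frac{4}{-7 + 952} = \frac{4}{945} \approx 0.0042328$)
$j = \frac{60384}{20027}$ ($j = \frac{\left(-3 - 121\right) + 30316}{14171 - \frac{8315}{2}} = \frac{-124 + 30316}{\frac{20027}{2}} = 30192 \cdot \frac{2}{20027} = \frac{60384}{20027} \approx 3.0151$)
$u - j = \frac{4}{945} - \frac{60384}{20027} = - \frac{8140396}{2703645}$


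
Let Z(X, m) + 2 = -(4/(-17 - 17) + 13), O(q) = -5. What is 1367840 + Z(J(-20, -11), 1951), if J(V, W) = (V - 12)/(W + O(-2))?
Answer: 23253027/17 ≈ 1.3678e+6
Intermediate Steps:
J(V, W) = (-12 + V)/(-5 + W) (J(V, W) = (V - 12)/(W - 5) = (-12 + V)/(-5 + W))
Z(X, m) = -253/17 (Z(X, m) = -2 - (4/(-17 - 17) + 13) = -2 - (4/(-34) + 13) = -2 - (-1/34*4 + 13) = -2 - (-2/17 + 13) = -2 - 1*219/17 = -2 - 219/17 = -253/17)
1367840 + Z(J(-20, -11), 1951) = 1367840 - 253/17 = 23253027/17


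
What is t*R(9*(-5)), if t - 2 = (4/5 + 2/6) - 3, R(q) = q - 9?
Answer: -36/5 ≈ -7.2000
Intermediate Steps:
R(q) = -9 + q
t = 2/15 (t = 2 + ((4/5 + 2/6) - 3) = 2 + ((4*(⅕) + 2*(⅙)) - 3) = 2 + ((⅘ + ⅓) - 3) = 2 + (17/15 - 3) = 2 - 28/15 = 2/15 ≈ 0.13333)
t*R(9*(-5)) = 2*(-9 + 9*(-5))/15 = 2*(-9 - 45)/15 = (2/15)*(-54) = -36/5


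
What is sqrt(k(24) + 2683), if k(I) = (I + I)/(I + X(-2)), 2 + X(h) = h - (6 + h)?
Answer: sqrt(2686) ≈ 51.827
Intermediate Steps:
X(h) = -8 (X(h) = -2 + (h - (6 + h)) = -2 + (h + (-6 - h)) = -2 - 6 = -8)
k(I) = 2*I/(-8 + I) (k(I) = (I + I)/(I - 8) = (2*I)/(-8 + I) = 2*I/(-8 + I))
sqrt(k(24) + 2683) = sqrt(2*24/(-8 + 24) + 2683) = sqrt(2*24/16 + 2683) = sqrt(2*24*(1/16) + 2683) = sqrt(3 + 2683) = sqrt(2686)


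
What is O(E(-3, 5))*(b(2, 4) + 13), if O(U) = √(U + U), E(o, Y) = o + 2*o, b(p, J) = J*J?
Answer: 87*I*√2 ≈ 123.04*I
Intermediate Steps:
b(p, J) = J²
E(o, Y) = 3*o
O(U) = √2*√U (O(U) = √(2*U) = √2*√U)
O(E(-3, 5))*(b(2, 4) + 13) = (√2*√(3*(-3)))*(4² + 13) = (√2*√(-9))*(16 + 13) = (√2*(3*I))*29 = (3*I*√2)*29 = 87*I*√2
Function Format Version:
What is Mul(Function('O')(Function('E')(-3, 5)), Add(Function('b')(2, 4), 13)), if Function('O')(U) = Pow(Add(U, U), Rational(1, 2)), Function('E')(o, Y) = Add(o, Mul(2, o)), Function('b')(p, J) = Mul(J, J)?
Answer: Mul(87, I, Pow(2, Rational(1, 2))) ≈ Mul(123.04, I)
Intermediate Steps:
Function('b')(p, J) = Pow(J, 2)
Function('E')(o, Y) = Mul(3, o)
Function('O')(U) = Mul(Pow(2, Rational(1, 2)), Pow(U, Rational(1, 2))) (Function('O')(U) = Pow(Mul(2, U), Rational(1, 2)) = Mul(Pow(2, Rational(1, 2)), Pow(U, Rational(1, 2))))
Mul(Function('O')(Function('E')(-3, 5)), Add(Function('b')(2, 4), 13)) = Mul(Mul(Pow(2, Rational(1, 2)), Pow(Mul(3, -3), Rational(1, 2))), Add(Pow(4, 2), 13)) = Mul(Mul(Pow(2, Rational(1, 2)), Pow(-9, Rational(1, 2))), Add(16, 13)) = Mul(Mul(Pow(2, Rational(1, 2)), Mul(3, I)), 29) = Mul(Mul(3, I, Pow(2, Rational(1, 2))), 29) = Mul(87, I, Pow(2, Rational(1, 2)))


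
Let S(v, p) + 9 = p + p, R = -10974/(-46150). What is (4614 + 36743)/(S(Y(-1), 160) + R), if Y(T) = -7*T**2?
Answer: 954312775/7181812 ≈ 132.88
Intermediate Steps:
R = 5487/23075 (R = -10974*(-1/46150) = 5487/23075 ≈ 0.23779)
S(v, p) = -9 + 2*p (S(v, p) = -9 + (p + p) = -9 + 2*p)
(4614 + 36743)/(S(Y(-1), 160) + R) = (4614 + 36743)/((-9 + 2*160) + 5487/23075) = 41357/((-9 + 320) + 5487/23075) = 41357/(311 + 5487/23075) = 41357/(7181812/23075) = 41357*(23075/7181812) = 954312775/7181812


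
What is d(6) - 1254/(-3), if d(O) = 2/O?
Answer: 1255/3 ≈ 418.33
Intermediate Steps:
d(O) = 2/O
d(6) - 1254/(-3) = 2/6 - 1254/(-3) = 2*(1/6) - 1254*(-1)/3 = 1/3 - 38*(-11) = 1/3 + 418 = 1255/3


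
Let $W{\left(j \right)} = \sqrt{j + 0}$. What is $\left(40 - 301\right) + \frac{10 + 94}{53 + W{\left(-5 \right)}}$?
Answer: $\frac{- 261 \sqrt{5} + 13729 i}{\sqrt{5} - 53 i} \approx -259.04 - 0.082641 i$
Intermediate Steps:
$W{\left(j \right)} = \sqrt{j}$
$\left(40 - 301\right) + \frac{10 + 94}{53 + W{\left(-5 \right)}} = \left(40 - 301\right) + \frac{10 + 94}{53 + \sqrt{-5}} = -261 + \frac{104}{53 + i \sqrt{5}}$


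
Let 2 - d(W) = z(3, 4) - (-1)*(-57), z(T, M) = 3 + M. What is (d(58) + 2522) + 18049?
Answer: 20623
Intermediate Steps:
d(W) = 52 (d(W) = 2 - ((3 + 4) - (-1)*(-57)) = 2 - (7 - 1*57) = 2 - (7 - 57) = 2 - 1*(-50) = 2 + 50 = 52)
(d(58) + 2522) + 18049 = (52 + 2522) + 18049 = 2574 + 18049 = 20623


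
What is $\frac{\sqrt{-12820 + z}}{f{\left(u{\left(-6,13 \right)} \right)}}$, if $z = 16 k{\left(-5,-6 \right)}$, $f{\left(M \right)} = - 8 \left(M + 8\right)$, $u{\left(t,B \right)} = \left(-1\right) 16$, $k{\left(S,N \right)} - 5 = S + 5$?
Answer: $\frac{7 i \sqrt{65}}{32} \approx 1.7636 i$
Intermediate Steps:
$k{\left(S,N \right)} = 10 + S$ ($k{\left(S,N \right)} = 5 + \left(S + 5\right) = 5 + \left(5 + S\right) = 10 + S$)
$u{\left(t,B \right)} = -16$
$f{\left(M \right)} = -64 - 8 M$ ($f{\left(M \right)} = - 8 \left(8 + M\right) = -64 - 8 M$)
$z = 80$ ($z = 16 \left(10 - 5\right) = 16 \cdot 5 = 80$)
$\frac{\sqrt{-12820 + z}}{f{\left(u{\left(-6,13 \right)} \right)}} = \frac{\sqrt{-12820 + 80}}{-64 - -128} = \frac{\sqrt{-12740}}{-64 + 128} = \frac{14 i \sqrt{65}}{64} = 14 i \sqrt{65} \cdot \frac{1}{64} = \frac{7 i \sqrt{65}}{32}$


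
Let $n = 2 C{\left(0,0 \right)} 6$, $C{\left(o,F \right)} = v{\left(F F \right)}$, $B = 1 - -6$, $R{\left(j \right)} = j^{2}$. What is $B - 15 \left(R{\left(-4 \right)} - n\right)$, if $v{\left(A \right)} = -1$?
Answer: $-413$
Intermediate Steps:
$B = 7$ ($B = 1 + 6 = 7$)
$C{\left(o,F \right)} = -1$
$n = -12$ ($n = 2 \left(-1\right) 6 = \left(-2\right) 6 = -12$)
$B - 15 \left(R{\left(-4 \right)} - n\right) = 7 - 15 \left(\left(-4\right)^{2} - -12\right) = 7 - 15 \left(16 + 12\right) = 7 - 420 = -413$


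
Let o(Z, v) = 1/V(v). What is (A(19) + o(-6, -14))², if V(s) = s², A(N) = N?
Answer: 13875625/38416 ≈ 361.19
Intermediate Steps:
o(Z, v) = v⁻² (o(Z, v) = 1/(v²) = v⁻²)
(A(19) + o(-6, -14))² = (19 + (-14)⁻²)² = (19 + 1/196)² = (3725/196)² = 13875625/38416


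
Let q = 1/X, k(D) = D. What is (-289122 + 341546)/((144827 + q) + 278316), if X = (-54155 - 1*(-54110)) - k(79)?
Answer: 6500576/52469731 ≈ 0.12389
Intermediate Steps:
X = -124 (X = (-54155 - 1*(-54110)) - 1*79 = (-54155 + 54110) - 79 = -45 - 79 = -124)
q = -1/124 (q = 1/(-124) = -1/124 ≈ -0.0080645)
(-289122 + 341546)/((144827 + q) + 278316) = (-289122 + 341546)/((144827 - 1/124) + 278316) = 52424/(17958547/124 + 278316) = 52424/(52469731/124) = 52424*(124/52469731) = 6500576/52469731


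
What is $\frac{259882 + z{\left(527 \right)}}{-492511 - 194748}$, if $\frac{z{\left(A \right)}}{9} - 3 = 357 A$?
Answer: $- \frac{1953160}{687259} \approx -2.842$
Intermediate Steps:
$z{\left(A \right)} = 27 + 3213 A$ ($z{\left(A \right)} = 27 + 9 \cdot 357 A = 27 + 3213 A$)
$\frac{259882 + z{\left(527 \right)}}{-492511 - 194748} = \frac{259882 + \left(27 + 3213 \cdot 527\right)}{-492511 - 194748} = \frac{259882 + \left(27 + 1693251\right)}{-687259} = \left(259882 + 1693278\right) \left(- \frac{1}{687259}\right) = 1953160 \left(- \frac{1}{687259}\right) = - \frac{1953160}{687259}$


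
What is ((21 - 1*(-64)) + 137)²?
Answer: 49284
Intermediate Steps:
((21 - 1*(-64)) + 137)² = ((21 + 64) + 137)² = (85 + 137)² = 222² = 49284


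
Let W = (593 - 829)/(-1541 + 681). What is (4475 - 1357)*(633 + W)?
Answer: 424528172/215 ≈ 1.9746e+6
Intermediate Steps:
W = 59/215 (W = -236/(-860) = -236*(-1/860) = 59/215 ≈ 0.27442)
(4475 - 1357)*(633 + W) = (4475 - 1357)*(633 + 59/215) = 3118*(136154/215) = 424528172/215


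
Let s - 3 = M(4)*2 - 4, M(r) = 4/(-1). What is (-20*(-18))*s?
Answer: -3240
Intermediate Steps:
M(r) = -4 (M(r) = 4*(-1) = -4)
s = -9 (s = 3 + (-4*2 - 4) = 3 + (-8 - 4) = 3 - 12 = -9)
(-20*(-18))*s = -20*(-18)*(-9) = 360*(-9) = -3240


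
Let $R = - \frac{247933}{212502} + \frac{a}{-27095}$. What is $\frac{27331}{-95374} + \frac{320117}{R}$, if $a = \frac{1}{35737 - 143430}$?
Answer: $- \frac{18931230426938225640904903}{68998708735846477822} \approx -2.7437 \cdot 10^{5}$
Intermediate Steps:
$a = - \frac{1}{107693}$ ($a = \frac{1}{-107693} = - \frac{1}{107693} \approx -9.2856 \cdot 10^{-6}$)
$R = - \frac{723454072764553}{620068475821170}$ ($R = - \frac{247933}{212502} - \frac{1}{107693 \left(-27095\right)} = \left(-247933\right) \frac{1}{212502} - - \frac{1}{2917941835} = - \frac{247933}{212502} + \frac{1}{2917941835} = - \frac{723454072764553}{620068475821170} \approx -1.1667$)
$\frac{27331}{-95374} + \frac{320117}{R} = \frac{27331}{-95374} + \frac{320117}{- \frac{723454072764553}{620068475821170}} = 27331 \left(- \frac{1}{95374}\right) + 320117 \left(- \frac{620068475821170}{723454072764553}\right) = - \frac{27331}{95374} - \frac{198494460274445476890}{723454072764553} = - \frac{18931230426938225640904903}{68998708735846477822}$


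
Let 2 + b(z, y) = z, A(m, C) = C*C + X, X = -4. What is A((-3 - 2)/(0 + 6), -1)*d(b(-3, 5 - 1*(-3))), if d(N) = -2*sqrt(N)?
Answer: 6*I*sqrt(5) ≈ 13.416*I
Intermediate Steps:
A(m, C) = -4 + C**2 (A(m, C) = C*C - 4 = C**2 - 4 = -4 + C**2)
b(z, y) = -2 + z
A((-3 - 2)/(0 + 6), -1)*d(b(-3, 5 - 1*(-3))) = (-4 + (-1)**2)*(-2*sqrt(-2 - 3)) = (-4 + 1)*(-2*I*sqrt(5)) = -(-6)*I*sqrt(5) = 6*I*sqrt(5)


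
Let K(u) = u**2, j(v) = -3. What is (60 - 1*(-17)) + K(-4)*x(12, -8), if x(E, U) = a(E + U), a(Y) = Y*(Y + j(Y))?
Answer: 141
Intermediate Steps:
a(Y) = Y*(-3 + Y) (a(Y) = Y*(Y - 3) = Y*(-3 + Y))
x(E, U) = (E + U)*(-3 + E + U) (x(E, U) = (E + U)*(-3 + (E + U)) = (E + U)*(-3 + E + U))
(60 - 1*(-17)) + K(-4)*x(12, -8) = (60 - 1*(-17)) + (-4)**2*((12 - 8)*(-3 + 12 - 8)) = (60 + 17) + 16*(4*1) = 77 + 16*4 = 77 + 64 = 141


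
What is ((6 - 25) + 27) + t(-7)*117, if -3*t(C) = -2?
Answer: 86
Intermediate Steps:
t(C) = 2/3 (t(C) = -1/3*(-2) = 2/3)
((6 - 25) + 27) + t(-7)*117 = ((6 - 25) + 27) + (2/3)*117 = (-19 + 27) + 78 = 8 + 78 = 86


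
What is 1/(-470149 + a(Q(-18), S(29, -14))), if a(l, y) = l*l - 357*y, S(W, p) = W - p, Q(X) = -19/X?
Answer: -324/157301639 ≈ -2.0597e-6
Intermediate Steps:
a(l, y) = l² - 357*y
1/(-470149 + a(Q(-18), S(29, -14))) = 1/(-470149 + ((-19/(-18))² - 357*(29 - 1*(-14)))) = 1/(-470149 + ((-19*(-1/18))² - 357*(29 + 14))) = 1/(-470149 + ((19/18)² - 357*43)) = 1/(-470149 + (361/324 - 15351)) = 1/(-470149 - 4973363/324) = 1/(-157301639/324) = -324/157301639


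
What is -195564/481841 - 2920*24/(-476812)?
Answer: -14869961172/57436892723 ≈ -0.25889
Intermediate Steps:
-195564/481841 - 2920*24/(-476812) = -195564*1/481841 - 70080*(-1/476812) = -195564/481841 + 17520/119203 = -14869961172/57436892723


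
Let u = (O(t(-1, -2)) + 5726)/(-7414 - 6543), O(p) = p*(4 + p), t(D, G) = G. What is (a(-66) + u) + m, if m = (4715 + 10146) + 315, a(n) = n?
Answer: 210884548/13957 ≈ 15110.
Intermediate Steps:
m = 15176 (m = 14861 + 315 = 15176)
u = -5722/13957 (u = (-2*(4 - 2) + 5726)/(-7414 - 6543) = (-2*2 + 5726)/(-13957) = (-4 + 5726)*(-1/13957) = 5722*(-1/13957) = -5722/13957 ≈ -0.40997)
(a(-66) + u) + m = (-66 - 5722/13957) + 15176 = -926884/13957 + 15176 = 210884548/13957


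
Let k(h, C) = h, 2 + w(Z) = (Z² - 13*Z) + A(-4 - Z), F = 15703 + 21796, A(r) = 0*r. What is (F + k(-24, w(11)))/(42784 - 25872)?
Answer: 37475/16912 ≈ 2.2159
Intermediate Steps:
A(r) = 0
F = 37499
w(Z) = -2 + Z² - 13*Z (w(Z) = -2 + ((Z² - 13*Z) + 0) = -2 + (Z² - 13*Z) = -2 + Z² - 13*Z)
(F + k(-24, w(11)))/(42784 - 25872) = (37499 - 24)/(42784 - 25872) = 37475/16912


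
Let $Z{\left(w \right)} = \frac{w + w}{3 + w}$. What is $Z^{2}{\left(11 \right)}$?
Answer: $\frac{121}{49} \approx 2.4694$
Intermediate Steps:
$Z{\left(w \right)} = \frac{2 w}{3 + w}$
$Z^{2}{\left(11 \right)} = \left(2 \cdot 11 \frac{1}{3 + 11}\right)^{2} = \left(2 \cdot 11 \cdot \frac{1}{14}\right)^{2} = \left(\frac{11}{7}\right)^{2} = \frac{121}{49}$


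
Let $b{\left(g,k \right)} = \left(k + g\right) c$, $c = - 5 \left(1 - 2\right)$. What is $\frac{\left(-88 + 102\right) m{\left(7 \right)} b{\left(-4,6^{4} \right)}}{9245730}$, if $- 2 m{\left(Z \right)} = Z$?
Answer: $- \frac{31654}{924573} \approx -0.034236$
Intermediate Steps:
$c = 5$ ($c = \left(-5\right) \left(-1\right) = 5$)
$b{\left(g,k \right)} = 5 g + 5 k$ ($b{\left(g,k \right)} = \left(k + g\right) 5 = \left(g + k\right) 5 = 5 g + 5 k$)
$m{\left(Z \right)} = - \frac{Z}{2}$
$\frac{\left(-88 + 102\right) m{\left(7 \right)} b{\left(-4,6^{4} \right)}}{9245730} = \frac{\left(-88 + 102\right) \left(\left(- \frac{1}{2}\right) 7\right) \left(5 \left(-4\right) + 5 \cdot 6^{4}\right)}{9245730} = 14 \left(- \frac{7}{2}\right) \left(-20 + 5 \cdot 1296\right) \frac{1}{9245730} = - 49 \left(-20 + 6480\right) \frac{1}{9245730} = \left(-49\right) 6460 \cdot \frac{1}{9245730} = \left(-316540\right) \frac{1}{9245730} = - \frac{31654}{924573}$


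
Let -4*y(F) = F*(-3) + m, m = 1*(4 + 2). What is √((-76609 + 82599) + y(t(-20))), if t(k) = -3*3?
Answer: √23927/2 ≈ 77.342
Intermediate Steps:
m = 6 (m = 1*6 = 6)
t(k) = -9
y(F) = -3/2 + 3*F/4 (y(F) = -(F*(-3) + 6)/4 = -(-3*F + 6)/4 = -(6 - 3*F)/4 = -3/2 + 3*F/4)
√((-76609 + 82599) + y(t(-20))) = √((-76609 + 82599) + (-3/2 + (¾)*(-9))) = √(5990 + (-3/2 - 27/4)) = √(5990 - 33/4) = √(23927/4) = √23927/2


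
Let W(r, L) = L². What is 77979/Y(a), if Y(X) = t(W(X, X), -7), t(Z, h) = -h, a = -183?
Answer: 77979/7 ≈ 11140.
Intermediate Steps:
Y(X) = 7 (Y(X) = -1*(-7) = 7)
77979/Y(a) = 77979/7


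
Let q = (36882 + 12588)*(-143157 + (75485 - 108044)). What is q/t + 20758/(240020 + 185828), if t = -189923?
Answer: 1850880149011297/40439164852 ≈ 45770.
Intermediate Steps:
q = -8692670520 (q = 49470*(-143157 - 32559) = 49470*(-175716) = -8692670520)
q/t + 20758/(240020 + 185828) = -8692670520/(-189923) + 20758/(240020 + 185828) = -8692670520*(-1/189923) + 20758/425848 = 8692670520/189923 + 20758*(1/425848) = 8692670520/189923 + 10379/212924 = 1850880149011297/40439164852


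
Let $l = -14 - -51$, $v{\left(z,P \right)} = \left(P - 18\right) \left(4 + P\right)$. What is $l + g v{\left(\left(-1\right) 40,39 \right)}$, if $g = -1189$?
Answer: $-1073630$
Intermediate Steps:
$v{\left(z,P \right)} = \left(-18 + P\right) \left(4 + P\right)$
$l = 37$ ($l = -14 + 51 = 37$)
$l + g v{\left(\left(-1\right) 40,39 \right)} = 37 - 1189 \left(-72 + 39^{2} - 546\right) = 37 - 1189 \left(-72 + 1521 - 546\right) = 37 - 1073667 = -1073630$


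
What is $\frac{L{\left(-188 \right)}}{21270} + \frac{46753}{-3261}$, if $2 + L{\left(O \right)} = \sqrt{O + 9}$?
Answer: $- \frac{55246824}{3853415} + \frac{i \sqrt{179}}{21270} \approx -14.337 + 0.00062901 i$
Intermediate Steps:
$L{\left(O \right)} = -2 + \sqrt{9 + O}$ ($L{\left(O \right)} = -2 + \sqrt{O + 9} = -2 + \sqrt{9 + O}$)
$\frac{L{\left(-188 \right)}}{21270} + \frac{46753}{-3261} = \frac{-2 + \sqrt{9 - 188}}{21270} + \frac{46753}{-3261} = \left(-2 + \sqrt{-179}\right) \frac{1}{21270} + 46753 \left(- \frac{1}{3261}\right) = \left(-2 + i \sqrt{179}\right) \frac{1}{21270} - \frac{46753}{3261} = \left(- \frac{1}{10635} + \frac{i \sqrt{179}}{21270}\right) - \frac{46753}{3261} = - \frac{55246824}{3853415} + \frac{i \sqrt{179}}{21270}$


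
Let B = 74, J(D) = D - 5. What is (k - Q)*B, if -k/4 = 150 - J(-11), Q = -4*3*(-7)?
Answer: -55352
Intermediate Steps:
Q = 84 (Q = -12*(-7) = 84)
J(D) = -5 + D
k = -664 (k = -4*(150 - (-5 - 11)) = -4*(150 - 1*(-16)) = -4*(150 + 16) = -4*166 = -664)
(k - Q)*B = (-664 - 1*84)*74 = (-664 - 84)*74 = -748*74 = -55352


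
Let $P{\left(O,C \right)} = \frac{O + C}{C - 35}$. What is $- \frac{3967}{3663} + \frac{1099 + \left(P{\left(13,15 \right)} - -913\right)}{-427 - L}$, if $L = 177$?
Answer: $- \frac{48804479}{11062260} \approx -4.4118$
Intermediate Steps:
$P{\left(O,C \right)} = \frac{C + O}{-35 + C}$
$- \frac{3967}{3663} + \frac{1099 + \left(P{\left(13,15 \right)} - -913\right)}{-427 - L} = - \frac{3967}{3663} + \frac{1099 + \left(\frac{15 + 13}{-35 + 15} - -913\right)}{-427 - 177} = \left(-3967\right) \frac{1}{3663} + \frac{1099 + \left(\frac{1}{-20} \cdot 28 + 913\right)}{-427 - 177} = - \frac{3967}{3663} + \frac{1099 + \left(\left(- \frac{1}{20}\right) 28 + 913\right)}{-604} = - \frac{3967}{3663} + \left(1099 + \left(- \frac{7}{5} + 913\right)\right) \left(- \frac{1}{604}\right) = - \frac{3967}{3663} + \left(1099 + \frac{4558}{5}\right) \left(- \frac{1}{604}\right) = - \frac{3967}{3663} + \frac{10053}{5} \left(- \frac{1}{604}\right) = - \frac{3967}{3663} - \frac{10053}{3020} = - \frac{48804479}{11062260}$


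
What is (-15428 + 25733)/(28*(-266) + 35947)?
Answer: 10305/28499 ≈ 0.36159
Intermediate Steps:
(-15428 + 25733)/(28*(-266) + 35947) = 10305/(-7448 + 35947) = 10305/28499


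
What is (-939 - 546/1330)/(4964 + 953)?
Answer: -89244/562115 ≈ -0.15876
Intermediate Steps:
(-939 - 546/1330)/(4964 + 953) = (-939 - 546*1/1330)/5917 = (-939 - 39/95)*(1/5917) = -89244/95*1/5917 = -89244/562115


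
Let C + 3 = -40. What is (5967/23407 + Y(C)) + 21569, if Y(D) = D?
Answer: 503865049/23407 ≈ 21526.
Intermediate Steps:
C = -43 (C = -3 - 40 = -43)
(5967/23407 + Y(C)) + 21569 = (5967/23407 - 43) + 21569 = -1000534/23407 + 21569 = 503865049/23407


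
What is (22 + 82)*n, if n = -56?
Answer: -5824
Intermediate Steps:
(22 + 82)*n = (22 + 82)*(-56) = 104*(-56) = -5824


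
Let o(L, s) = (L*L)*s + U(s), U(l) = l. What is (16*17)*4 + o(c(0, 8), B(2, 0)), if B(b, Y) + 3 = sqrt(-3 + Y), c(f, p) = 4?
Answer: 1037 + 17*I*sqrt(3) ≈ 1037.0 + 29.445*I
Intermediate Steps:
B(b, Y) = -3 + sqrt(-3 + Y)
o(L, s) = s + s*L**2 (o(L, s) = (L*L)*s + s = L**2*s + s = s*L**2 + s = s + s*L**2)
(16*17)*4 + o(c(0, 8), B(2, 0)) = (16*17)*4 + (-3 + sqrt(-3 + 0))*(1 + 4**2) = 272*4 + (-3 + sqrt(-3))*(1 + 16) = 1088 + (-3 + I*sqrt(3))*17 = 1088 + (-51 + 17*I*sqrt(3)) = 1037 + 17*I*sqrt(3)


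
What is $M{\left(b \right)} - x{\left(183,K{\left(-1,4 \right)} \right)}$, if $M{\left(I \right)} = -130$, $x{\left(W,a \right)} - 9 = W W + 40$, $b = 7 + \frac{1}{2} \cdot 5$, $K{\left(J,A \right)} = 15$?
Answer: $-33668$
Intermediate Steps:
$b = \frac{19}{2}$ ($b = 7 + \frac{1}{2} \cdot 5 = 7 + \frac{5}{2} = \frac{19}{2} \approx 9.5$)
$x{\left(W,a \right)} = 49 + W^{2}$ ($x{\left(W,a \right)} = 9 + \left(W W + 40\right) = 9 + \left(W^{2} + 40\right) = 9 + \left(40 + W^{2}\right) = 49 + W^{2}$)
$M{\left(b \right)} - x{\left(183,K{\left(-1,4 \right)} \right)} = -130 - \left(49 + 183^{2}\right) = -130 - \left(49 + 33489\right) = -130 - 33538 = -33668$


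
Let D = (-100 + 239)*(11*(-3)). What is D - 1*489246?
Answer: -493833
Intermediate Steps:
D = -4587 (D = 139*(-33) = -4587)
D - 1*489246 = -4587 - 1*489246 = -4587 - 489246 = -493833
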